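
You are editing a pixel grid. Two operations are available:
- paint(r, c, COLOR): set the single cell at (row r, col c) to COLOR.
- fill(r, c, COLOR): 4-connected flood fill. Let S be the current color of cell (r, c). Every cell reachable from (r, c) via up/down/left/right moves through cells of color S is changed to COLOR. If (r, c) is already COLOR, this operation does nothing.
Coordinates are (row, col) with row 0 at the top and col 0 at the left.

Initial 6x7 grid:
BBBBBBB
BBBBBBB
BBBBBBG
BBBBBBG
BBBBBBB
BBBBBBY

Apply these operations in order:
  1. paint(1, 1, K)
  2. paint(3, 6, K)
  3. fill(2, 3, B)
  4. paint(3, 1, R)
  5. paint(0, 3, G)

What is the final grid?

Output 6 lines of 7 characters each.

Answer: BBBGBBB
BKBBBBB
BBBBBBG
BRBBBBK
BBBBBBB
BBBBBBY

Derivation:
After op 1 paint(1,1,K):
BBBBBBB
BKBBBBB
BBBBBBG
BBBBBBG
BBBBBBB
BBBBBBY
After op 2 paint(3,6,K):
BBBBBBB
BKBBBBB
BBBBBBG
BBBBBBK
BBBBBBB
BBBBBBY
After op 3 fill(2,3,B) [0 cells changed]:
BBBBBBB
BKBBBBB
BBBBBBG
BBBBBBK
BBBBBBB
BBBBBBY
After op 4 paint(3,1,R):
BBBBBBB
BKBBBBB
BBBBBBG
BRBBBBK
BBBBBBB
BBBBBBY
After op 5 paint(0,3,G):
BBBGBBB
BKBBBBB
BBBBBBG
BRBBBBK
BBBBBBB
BBBBBBY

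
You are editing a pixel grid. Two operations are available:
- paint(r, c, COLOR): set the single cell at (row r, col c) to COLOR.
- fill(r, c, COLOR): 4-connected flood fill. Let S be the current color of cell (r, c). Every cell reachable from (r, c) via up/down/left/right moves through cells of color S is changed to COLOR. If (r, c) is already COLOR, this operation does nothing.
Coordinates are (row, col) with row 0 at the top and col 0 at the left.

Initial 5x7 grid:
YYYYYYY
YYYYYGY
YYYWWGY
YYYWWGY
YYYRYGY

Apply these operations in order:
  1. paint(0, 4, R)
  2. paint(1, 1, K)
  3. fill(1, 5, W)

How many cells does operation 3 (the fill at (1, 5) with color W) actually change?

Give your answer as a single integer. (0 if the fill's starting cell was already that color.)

Answer: 4

Derivation:
After op 1 paint(0,4,R):
YYYYRYY
YYYYYGY
YYYWWGY
YYYWWGY
YYYRYGY
After op 2 paint(1,1,K):
YYYYRYY
YKYYYGY
YYYWWGY
YYYWWGY
YYYRYGY
After op 3 fill(1,5,W) [4 cells changed]:
YYYYRYY
YKYYYWY
YYYWWWY
YYYWWWY
YYYRYWY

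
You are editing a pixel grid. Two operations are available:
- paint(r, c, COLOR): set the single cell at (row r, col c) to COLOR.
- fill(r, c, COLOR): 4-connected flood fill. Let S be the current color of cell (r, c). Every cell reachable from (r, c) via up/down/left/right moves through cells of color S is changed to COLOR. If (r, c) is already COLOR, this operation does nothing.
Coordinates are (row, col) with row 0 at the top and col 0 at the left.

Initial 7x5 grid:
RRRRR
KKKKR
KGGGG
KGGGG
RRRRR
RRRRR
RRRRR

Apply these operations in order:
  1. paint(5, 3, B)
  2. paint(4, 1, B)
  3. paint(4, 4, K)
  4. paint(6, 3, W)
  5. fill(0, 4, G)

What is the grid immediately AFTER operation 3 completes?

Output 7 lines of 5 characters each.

After op 1 paint(5,3,B):
RRRRR
KKKKR
KGGGG
KGGGG
RRRRR
RRRBR
RRRRR
After op 2 paint(4,1,B):
RRRRR
KKKKR
KGGGG
KGGGG
RBRRR
RRRBR
RRRRR
After op 3 paint(4,4,K):
RRRRR
KKKKR
KGGGG
KGGGG
RBRRK
RRRBR
RRRRR

Answer: RRRRR
KKKKR
KGGGG
KGGGG
RBRRK
RRRBR
RRRRR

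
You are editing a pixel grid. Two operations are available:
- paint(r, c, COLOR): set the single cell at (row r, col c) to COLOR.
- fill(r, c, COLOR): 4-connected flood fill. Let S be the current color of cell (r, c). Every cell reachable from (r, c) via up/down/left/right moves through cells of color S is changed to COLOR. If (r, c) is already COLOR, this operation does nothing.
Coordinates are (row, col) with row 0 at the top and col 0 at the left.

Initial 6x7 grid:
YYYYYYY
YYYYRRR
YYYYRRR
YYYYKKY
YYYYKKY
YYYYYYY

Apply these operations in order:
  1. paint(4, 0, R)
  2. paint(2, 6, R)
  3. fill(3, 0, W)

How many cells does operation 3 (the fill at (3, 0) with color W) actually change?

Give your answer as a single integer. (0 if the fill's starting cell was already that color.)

Answer: 31

Derivation:
After op 1 paint(4,0,R):
YYYYYYY
YYYYRRR
YYYYRRR
YYYYKKY
RYYYKKY
YYYYYYY
After op 2 paint(2,6,R):
YYYYYYY
YYYYRRR
YYYYRRR
YYYYKKY
RYYYKKY
YYYYYYY
After op 3 fill(3,0,W) [31 cells changed]:
WWWWWWW
WWWWRRR
WWWWRRR
WWWWKKW
RWWWKKW
WWWWWWW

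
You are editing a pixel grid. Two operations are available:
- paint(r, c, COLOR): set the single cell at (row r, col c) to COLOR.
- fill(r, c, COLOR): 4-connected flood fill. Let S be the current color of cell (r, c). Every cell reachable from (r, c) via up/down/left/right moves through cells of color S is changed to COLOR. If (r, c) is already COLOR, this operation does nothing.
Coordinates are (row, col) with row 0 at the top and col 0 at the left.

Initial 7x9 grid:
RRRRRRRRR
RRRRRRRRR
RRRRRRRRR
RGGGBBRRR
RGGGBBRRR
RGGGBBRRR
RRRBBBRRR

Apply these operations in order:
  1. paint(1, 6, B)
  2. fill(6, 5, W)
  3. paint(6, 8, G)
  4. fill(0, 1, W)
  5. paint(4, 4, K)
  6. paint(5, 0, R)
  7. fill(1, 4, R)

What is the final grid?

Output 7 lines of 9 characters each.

Answer: RRRRRRRRR
RRRRRRBRR
RRRRRRRRR
RGGGRRRRR
RGGGKRRRR
RGGGRRRRR
RRRRRRRRG

Derivation:
After op 1 paint(1,6,B):
RRRRRRRRR
RRRRRRBRR
RRRRRRRRR
RGGGBBRRR
RGGGBBRRR
RGGGBBRRR
RRRBBBRRR
After op 2 fill(6,5,W) [9 cells changed]:
RRRRRRRRR
RRRRRRBRR
RRRRRRRRR
RGGGWWRRR
RGGGWWRRR
RGGGWWRRR
RRRWWWRRR
After op 3 paint(6,8,G):
RRRRRRRRR
RRRRRRBRR
RRRRRRRRR
RGGGWWRRR
RGGGWWRRR
RGGGWWRRR
RRRWWWRRG
After op 4 fill(0,1,W) [43 cells changed]:
WWWWWWWWW
WWWWWWBWW
WWWWWWWWW
WGGGWWWWW
WGGGWWWWW
WGGGWWWWW
WWWWWWWWG
After op 5 paint(4,4,K):
WWWWWWWWW
WWWWWWBWW
WWWWWWWWW
WGGGWWWWW
WGGGKWWWW
WGGGWWWWW
WWWWWWWWG
After op 6 paint(5,0,R):
WWWWWWWWW
WWWWWWBWW
WWWWWWWWW
WGGGWWWWW
WGGGKWWWW
RGGGWWWWW
WWWWWWWWG
After op 7 fill(1,4,R) [50 cells changed]:
RRRRRRRRR
RRRRRRBRR
RRRRRRRRR
RGGGRRRRR
RGGGKRRRR
RGGGRRRRR
RRRRRRRRG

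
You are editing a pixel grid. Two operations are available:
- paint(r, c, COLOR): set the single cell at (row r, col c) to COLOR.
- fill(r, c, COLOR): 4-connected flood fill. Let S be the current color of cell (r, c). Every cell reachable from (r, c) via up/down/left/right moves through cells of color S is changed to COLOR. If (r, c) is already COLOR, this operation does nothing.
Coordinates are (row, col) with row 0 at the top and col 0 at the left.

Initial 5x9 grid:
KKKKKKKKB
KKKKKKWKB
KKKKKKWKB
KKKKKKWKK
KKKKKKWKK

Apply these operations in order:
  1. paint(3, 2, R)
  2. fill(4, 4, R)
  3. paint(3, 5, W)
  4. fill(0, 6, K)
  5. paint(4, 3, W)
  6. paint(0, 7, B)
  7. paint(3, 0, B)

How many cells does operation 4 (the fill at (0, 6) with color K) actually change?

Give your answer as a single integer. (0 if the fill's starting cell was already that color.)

After op 1 paint(3,2,R):
KKKKKKKKB
KKKKKKWKB
KKKKKKWKB
KKRKKKWKK
KKKKKKWKK
After op 2 fill(4,4,R) [37 cells changed]:
RRRRRRRRB
RRRRRRWRB
RRRRRRWRB
RRRRRRWRR
RRRRRRWRR
After op 3 paint(3,5,W):
RRRRRRRRB
RRRRRRWRB
RRRRRRWRB
RRRRRWWRR
RRRRRRWRR
After op 4 fill(0,6,K) [37 cells changed]:
KKKKKKKKB
KKKKKKWKB
KKKKKKWKB
KKKKKWWKK
KKKKKKWKK

Answer: 37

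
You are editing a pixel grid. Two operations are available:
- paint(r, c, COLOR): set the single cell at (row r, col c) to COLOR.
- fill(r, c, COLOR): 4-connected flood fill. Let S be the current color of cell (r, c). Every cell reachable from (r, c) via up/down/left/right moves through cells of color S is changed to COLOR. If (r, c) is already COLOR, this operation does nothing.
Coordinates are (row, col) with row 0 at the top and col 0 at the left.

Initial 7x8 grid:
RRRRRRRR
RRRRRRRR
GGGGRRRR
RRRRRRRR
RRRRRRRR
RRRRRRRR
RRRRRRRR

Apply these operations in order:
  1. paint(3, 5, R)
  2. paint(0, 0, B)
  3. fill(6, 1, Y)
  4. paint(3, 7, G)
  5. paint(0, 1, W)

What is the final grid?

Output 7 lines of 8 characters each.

After op 1 paint(3,5,R):
RRRRRRRR
RRRRRRRR
GGGGRRRR
RRRRRRRR
RRRRRRRR
RRRRRRRR
RRRRRRRR
After op 2 paint(0,0,B):
BRRRRRRR
RRRRRRRR
GGGGRRRR
RRRRRRRR
RRRRRRRR
RRRRRRRR
RRRRRRRR
After op 3 fill(6,1,Y) [51 cells changed]:
BYYYYYYY
YYYYYYYY
GGGGYYYY
YYYYYYYY
YYYYYYYY
YYYYYYYY
YYYYYYYY
After op 4 paint(3,7,G):
BYYYYYYY
YYYYYYYY
GGGGYYYY
YYYYYYYG
YYYYYYYY
YYYYYYYY
YYYYYYYY
After op 5 paint(0,1,W):
BWYYYYYY
YYYYYYYY
GGGGYYYY
YYYYYYYG
YYYYYYYY
YYYYYYYY
YYYYYYYY

Answer: BWYYYYYY
YYYYYYYY
GGGGYYYY
YYYYYYYG
YYYYYYYY
YYYYYYYY
YYYYYYYY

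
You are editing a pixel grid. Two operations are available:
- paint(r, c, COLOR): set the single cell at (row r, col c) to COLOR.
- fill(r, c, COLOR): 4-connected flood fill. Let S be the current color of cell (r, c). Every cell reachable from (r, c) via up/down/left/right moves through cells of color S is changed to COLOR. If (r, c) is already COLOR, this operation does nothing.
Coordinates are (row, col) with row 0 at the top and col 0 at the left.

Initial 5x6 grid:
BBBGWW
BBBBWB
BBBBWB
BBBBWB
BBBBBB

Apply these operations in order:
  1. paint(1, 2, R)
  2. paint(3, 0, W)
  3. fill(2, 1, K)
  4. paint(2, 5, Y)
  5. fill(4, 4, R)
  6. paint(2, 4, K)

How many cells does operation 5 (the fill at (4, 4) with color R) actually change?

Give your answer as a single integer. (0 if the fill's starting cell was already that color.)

After op 1 paint(1,2,R):
BBBGWW
BBRBWB
BBBBWB
BBBBWB
BBBBBB
After op 2 paint(3,0,W):
BBBGWW
BBRBWB
BBBBWB
WBBBWB
BBBBBB
After op 3 fill(2,1,K) [22 cells changed]:
KKKGWW
KKRKWK
KKKKWK
WKKKWK
KKKKKK
After op 4 paint(2,5,Y):
KKKGWW
KKRKWK
KKKKWY
WKKKWK
KKKKKK
After op 5 fill(4,4,R) [20 cells changed]:
RRRGWW
RRRRWK
RRRRWY
WRRRWR
RRRRRR

Answer: 20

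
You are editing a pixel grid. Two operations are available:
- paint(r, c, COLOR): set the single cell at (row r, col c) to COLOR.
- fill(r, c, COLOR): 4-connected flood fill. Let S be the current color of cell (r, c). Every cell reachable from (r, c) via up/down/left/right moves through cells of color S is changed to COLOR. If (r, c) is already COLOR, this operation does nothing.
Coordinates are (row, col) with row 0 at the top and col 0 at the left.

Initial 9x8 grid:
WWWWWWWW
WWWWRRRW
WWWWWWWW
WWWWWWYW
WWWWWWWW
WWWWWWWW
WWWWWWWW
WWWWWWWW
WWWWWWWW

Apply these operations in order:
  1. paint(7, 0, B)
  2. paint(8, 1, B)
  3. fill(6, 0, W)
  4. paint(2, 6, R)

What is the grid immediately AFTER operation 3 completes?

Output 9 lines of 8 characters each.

Answer: WWWWWWWW
WWWWRRRW
WWWWWWWW
WWWWWWYW
WWWWWWWW
WWWWWWWW
WWWWWWWW
BWWWWWWW
WBWWWWWW

Derivation:
After op 1 paint(7,0,B):
WWWWWWWW
WWWWRRRW
WWWWWWWW
WWWWWWYW
WWWWWWWW
WWWWWWWW
WWWWWWWW
BWWWWWWW
WWWWWWWW
After op 2 paint(8,1,B):
WWWWWWWW
WWWWRRRW
WWWWWWWW
WWWWWWYW
WWWWWWWW
WWWWWWWW
WWWWWWWW
BWWWWWWW
WBWWWWWW
After op 3 fill(6,0,W) [0 cells changed]:
WWWWWWWW
WWWWRRRW
WWWWWWWW
WWWWWWYW
WWWWWWWW
WWWWWWWW
WWWWWWWW
BWWWWWWW
WBWWWWWW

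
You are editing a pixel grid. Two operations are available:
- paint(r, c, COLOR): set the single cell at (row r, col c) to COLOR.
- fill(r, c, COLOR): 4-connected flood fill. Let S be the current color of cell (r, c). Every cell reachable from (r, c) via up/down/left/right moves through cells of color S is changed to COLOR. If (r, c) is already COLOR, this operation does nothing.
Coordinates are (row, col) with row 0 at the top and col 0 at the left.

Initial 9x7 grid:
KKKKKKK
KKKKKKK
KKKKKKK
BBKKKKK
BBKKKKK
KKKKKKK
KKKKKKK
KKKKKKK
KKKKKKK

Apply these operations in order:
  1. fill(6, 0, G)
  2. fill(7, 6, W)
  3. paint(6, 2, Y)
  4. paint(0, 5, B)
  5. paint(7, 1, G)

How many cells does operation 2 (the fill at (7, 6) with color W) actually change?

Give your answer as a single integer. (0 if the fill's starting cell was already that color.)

Answer: 59

Derivation:
After op 1 fill(6,0,G) [59 cells changed]:
GGGGGGG
GGGGGGG
GGGGGGG
BBGGGGG
BBGGGGG
GGGGGGG
GGGGGGG
GGGGGGG
GGGGGGG
After op 2 fill(7,6,W) [59 cells changed]:
WWWWWWW
WWWWWWW
WWWWWWW
BBWWWWW
BBWWWWW
WWWWWWW
WWWWWWW
WWWWWWW
WWWWWWW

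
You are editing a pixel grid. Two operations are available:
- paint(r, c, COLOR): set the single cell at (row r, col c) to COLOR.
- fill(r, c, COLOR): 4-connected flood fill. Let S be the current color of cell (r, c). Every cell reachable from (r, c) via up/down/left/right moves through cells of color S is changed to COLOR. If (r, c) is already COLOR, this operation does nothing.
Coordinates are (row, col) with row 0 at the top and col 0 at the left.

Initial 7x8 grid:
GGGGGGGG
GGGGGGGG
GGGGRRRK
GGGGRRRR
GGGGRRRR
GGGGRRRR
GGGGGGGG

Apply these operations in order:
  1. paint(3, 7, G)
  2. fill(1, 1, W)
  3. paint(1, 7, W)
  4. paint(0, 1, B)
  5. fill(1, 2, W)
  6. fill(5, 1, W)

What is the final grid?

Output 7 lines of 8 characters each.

Answer: WBWWWWWW
WWWWWWWW
WWWWRRRK
WWWWRRRG
WWWWRRRR
WWWWRRRR
WWWWWWWW

Derivation:
After op 1 paint(3,7,G):
GGGGGGGG
GGGGGGGG
GGGGRRRK
GGGGRRRG
GGGGRRRR
GGGGRRRR
GGGGGGGG
After op 2 fill(1,1,W) [40 cells changed]:
WWWWWWWW
WWWWWWWW
WWWWRRRK
WWWWRRRG
WWWWRRRR
WWWWRRRR
WWWWWWWW
After op 3 paint(1,7,W):
WWWWWWWW
WWWWWWWW
WWWWRRRK
WWWWRRRG
WWWWRRRR
WWWWRRRR
WWWWWWWW
After op 4 paint(0,1,B):
WBWWWWWW
WWWWWWWW
WWWWRRRK
WWWWRRRG
WWWWRRRR
WWWWRRRR
WWWWWWWW
After op 5 fill(1,2,W) [0 cells changed]:
WBWWWWWW
WWWWWWWW
WWWWRRRK
WWWWRRRG
WWWWRRRR
WWWWRRRR
WWWWWWWW
After op 6 fill(5,1,W) [0 cells changed]:
WBWWWWWW
WWWWWWWW
WWWWRRRK
WWWWRRRG
WWWWRRRR
WWWWRRRR
WWWWWWWW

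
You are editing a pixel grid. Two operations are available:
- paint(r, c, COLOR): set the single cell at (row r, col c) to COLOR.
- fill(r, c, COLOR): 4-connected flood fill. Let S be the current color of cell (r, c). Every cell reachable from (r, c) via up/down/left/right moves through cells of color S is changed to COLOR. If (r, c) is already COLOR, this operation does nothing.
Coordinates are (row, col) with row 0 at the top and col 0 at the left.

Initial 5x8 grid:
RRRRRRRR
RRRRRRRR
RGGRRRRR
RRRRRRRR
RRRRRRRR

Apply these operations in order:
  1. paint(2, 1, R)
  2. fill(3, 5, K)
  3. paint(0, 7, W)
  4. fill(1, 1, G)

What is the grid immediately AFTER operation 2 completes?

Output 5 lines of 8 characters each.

Answer: KKKKKKKK
KKKKKKKK
KKGKKKKK
KKKKKKKK
KKKKKKKK

Derivation:
After op 1 paint(2,1,R):
RRRRRRRR
RRRRRRRR
RRGRRRRR
RRRRRRRR
RRRRRRRR
After op 2 fill(3,5,K) [39 cells changed]:
KKKKKKKK
KKKKKKKK
KKGKKKKK
KKKKKKKK
KKKKKKKK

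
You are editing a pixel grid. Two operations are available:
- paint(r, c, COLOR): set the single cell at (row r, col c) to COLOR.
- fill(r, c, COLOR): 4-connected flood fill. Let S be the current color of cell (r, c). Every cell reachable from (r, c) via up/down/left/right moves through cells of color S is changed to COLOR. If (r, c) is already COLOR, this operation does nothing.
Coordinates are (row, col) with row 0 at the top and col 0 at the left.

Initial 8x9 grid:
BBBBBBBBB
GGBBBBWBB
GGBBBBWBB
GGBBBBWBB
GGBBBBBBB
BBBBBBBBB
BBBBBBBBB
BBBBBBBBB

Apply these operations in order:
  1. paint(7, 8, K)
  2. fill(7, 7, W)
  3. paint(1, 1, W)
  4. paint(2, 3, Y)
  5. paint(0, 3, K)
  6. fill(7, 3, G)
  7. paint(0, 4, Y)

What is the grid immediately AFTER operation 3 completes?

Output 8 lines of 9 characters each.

Answer: WWWWWWWWW
GWWWWWWWW
GGWWWWWWW
GGWWWWWWW
GGWWWWWWW
WWWWWWWWW
WWWWWWWWW
WWWWWWWWK

Derivation:
After op 1 paint(7,8,K):
BBBBBBBBB
GGBBBBWBB
GGBBBBWBB
GGBBBBWBB
GGBBBBBBB
BBBBBBBBB
BBBBBBBBB
BBBBBBBBK
After op 2 fill(7,7,W) [60 cells changed]:
WWWWWWWWW
GGWWWWWWW
GGWWWWWWW
GGWWWWWWW
GGWWWWWWW
WWWWWWWWW
WWWWWWWWW
WWWWWWWWK
After op 3 paint(1,1,W):
WWWWWWWWW
GWWWWWWWW
GGWWWWWWW
GGWWWWWWW
GGWWWWWWW
WWWWWWWWW
WWWWWWWWW
WWWWWWWWK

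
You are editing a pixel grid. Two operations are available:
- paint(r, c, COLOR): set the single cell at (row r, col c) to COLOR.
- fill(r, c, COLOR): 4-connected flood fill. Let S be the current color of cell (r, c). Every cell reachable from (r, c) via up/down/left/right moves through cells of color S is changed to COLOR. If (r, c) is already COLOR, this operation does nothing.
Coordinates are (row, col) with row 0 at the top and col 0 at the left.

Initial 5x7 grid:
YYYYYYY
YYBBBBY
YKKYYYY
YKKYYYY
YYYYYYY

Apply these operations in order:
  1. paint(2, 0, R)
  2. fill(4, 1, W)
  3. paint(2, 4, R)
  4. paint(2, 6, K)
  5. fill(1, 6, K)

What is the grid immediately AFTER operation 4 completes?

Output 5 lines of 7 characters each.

After op 1 paint(2,0,R):
YYYYYYY
YYBBBBY
RKKYYYY
YKKYYYY
YYYYYYY
After op 2 fill(4,1,W) [26 cells changed]:
WWWWWWW
WWBBBBW
RKKWWWW
WKKWWWW
WWWWWWW
After op 3 paint(2,4,R):
WWWWWWW
WWBBBBW
RKKWRWW
WKKWWWW
WWWWWWW
After op 4 paint(2,6,K):
WWWWWWW
WWBBBBW
RKKWRWK
WKKWWWW
WWWWWWW

Answer: WWWWWWW
WWBBBBW
RKKWRWK
WKKWWWW
WWWWWWW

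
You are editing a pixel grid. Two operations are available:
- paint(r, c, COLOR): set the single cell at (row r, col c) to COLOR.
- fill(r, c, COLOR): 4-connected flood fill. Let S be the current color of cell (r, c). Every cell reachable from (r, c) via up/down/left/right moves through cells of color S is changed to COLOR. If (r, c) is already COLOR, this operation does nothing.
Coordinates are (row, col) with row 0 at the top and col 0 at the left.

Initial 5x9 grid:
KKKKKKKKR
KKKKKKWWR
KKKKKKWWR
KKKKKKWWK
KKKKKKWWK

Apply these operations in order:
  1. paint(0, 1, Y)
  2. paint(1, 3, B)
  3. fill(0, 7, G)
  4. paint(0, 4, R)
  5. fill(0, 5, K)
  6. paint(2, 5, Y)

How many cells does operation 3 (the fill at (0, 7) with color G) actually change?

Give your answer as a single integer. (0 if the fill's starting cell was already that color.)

Answer: 30

Derivation:
After op 1 paint(0,1,Y):
KYKKKKKKR
KKKKKKWWR
KKKKKKWWR
KKKKKKWWK
KKKKKKWWK
After op 2 paint(1,3,B):
KYKKKKKKR
KKKBKKWWR
KKKKKKWWR
KKKKKKWWK
KKKKKKWWK
After op 3 fill(0,7,G) [30 cells changed]:
GYGGGGGGR
GGGBGGWWR
GGGGGGWWR
GGGGGGWWK
GGGGGGWWK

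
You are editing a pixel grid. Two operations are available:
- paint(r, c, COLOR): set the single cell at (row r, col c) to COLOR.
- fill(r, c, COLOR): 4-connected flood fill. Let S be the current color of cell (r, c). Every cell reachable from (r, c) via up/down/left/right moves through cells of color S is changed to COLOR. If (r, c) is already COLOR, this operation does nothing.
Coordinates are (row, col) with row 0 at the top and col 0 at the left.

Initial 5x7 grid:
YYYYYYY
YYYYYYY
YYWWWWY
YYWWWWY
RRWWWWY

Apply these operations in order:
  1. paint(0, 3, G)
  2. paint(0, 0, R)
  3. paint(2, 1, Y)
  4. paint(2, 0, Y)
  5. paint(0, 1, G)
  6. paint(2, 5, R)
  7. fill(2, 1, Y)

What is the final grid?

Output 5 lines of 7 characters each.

Answer: RGYGYYY
YYYYYYY
YYWWWRY
YYWWWWY
RRWWWWY

Derivation:
After op 1 paint(0,3,G):
YYYGYYY
YYYYYYY
YYWWWWY
YYWWWWY
RRWWWWY
After op 2 paint(0,0,R):
RYYGYYY
YYYYYYY
YYWWWWY
YYWWWWY
RRWWWWY
After op 3 paint(2,1,Y):
RYYGYYY
YYYYYYY
YYWWWWY
YYWWWWY
RRWWWWY
After op 4 paint(2,0,Y):
RYYGYYY
YYYYYYY
YYWWWWY
YYWWWWY
RRWWWWY
After op 5 paint(0,1,G):
RGYGYYY
YYYYYYY
YYWWWWY
YYWWWWY
RRWWWWY
After op 6 paint(2,5,R):
RGYGYYY
YYYYYYY
YYWWWRY
YYWWWWY
RRWWWWY
After op 7 fill(2,1,Y) [0 cells changed]:
RGYGYYY
YYYYYYY
YYWWWRY
YYWWWWY
RRWWWWY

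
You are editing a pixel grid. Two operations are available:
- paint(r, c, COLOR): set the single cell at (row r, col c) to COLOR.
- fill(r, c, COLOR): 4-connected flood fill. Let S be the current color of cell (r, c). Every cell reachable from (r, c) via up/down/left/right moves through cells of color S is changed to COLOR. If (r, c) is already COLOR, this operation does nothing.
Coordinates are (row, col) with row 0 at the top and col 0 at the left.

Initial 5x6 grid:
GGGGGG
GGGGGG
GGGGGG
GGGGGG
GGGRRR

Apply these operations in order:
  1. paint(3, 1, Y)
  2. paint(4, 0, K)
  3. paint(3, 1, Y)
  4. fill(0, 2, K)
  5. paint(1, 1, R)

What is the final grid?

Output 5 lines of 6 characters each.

Answer: KKKKKK
KRKKKK
KKKKKK
KYKKKK
KKKRRR

Derivation:
After op 1 paint(3,1,Y):
GGGGGG
GGGGGG
GGGGGG
GYGGGG
GGGRRR
After op 2 paint(4,0,K):
GGGGGG
GGGGGG
GGGGGG
GYGGGG
KGGRRR
After op 3 paint(3,1,Y):
GGGGGG
GGGGGG
GGGGGG
GYGGGG
KGGRRR
After op 4 fill(0,2,K) [25 cells changed]:
KKKKKK
KKKKKK
KKKKKK
KYKKKK
KKKRRR
After op 5 paint(1,1,R):
KKKKKK
KRKKKK
KKKKKK
KYKKKK
KKKRRR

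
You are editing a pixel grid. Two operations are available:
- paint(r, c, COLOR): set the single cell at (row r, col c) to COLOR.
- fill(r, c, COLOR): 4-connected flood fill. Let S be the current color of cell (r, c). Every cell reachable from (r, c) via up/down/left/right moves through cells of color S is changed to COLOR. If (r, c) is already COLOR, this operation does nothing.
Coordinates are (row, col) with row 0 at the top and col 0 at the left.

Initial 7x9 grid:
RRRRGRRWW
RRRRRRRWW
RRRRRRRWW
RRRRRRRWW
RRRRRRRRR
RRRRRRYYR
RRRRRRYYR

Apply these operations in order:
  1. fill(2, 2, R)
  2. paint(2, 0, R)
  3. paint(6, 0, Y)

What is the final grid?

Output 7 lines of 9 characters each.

After op 1 fill(2,2,R) [0 cells changed]:
RRRRGRRWW
RRRRRRRWW
RRRRRRRWW
RRRRRRRWW
RRRRRRRRR
RRRRRRYYR
RRRRRRYYR
After op 2 paint(2,0,R):
RRRRGRRWW
RRRRRRRWW
RRRRRRRWW
RRRRRRRWW
RRRRRRRRR
RRRRRRYYR
RRRRRRYYR
After op 3 paint(6,0,Y):
RRRRGRRWW
RRRRRRRWW
RRRRRRRWW
RRRRRRRWW
RRRRRRRRR
RRRRRRYYR
YRRRRRYYR

Answer: RRRRGRRWW
RRRRRRRWW
RRRRRRRWW
RRRRRRRWW
RRRRRRRRR
RRRRRRYYR
YRRRRRYYR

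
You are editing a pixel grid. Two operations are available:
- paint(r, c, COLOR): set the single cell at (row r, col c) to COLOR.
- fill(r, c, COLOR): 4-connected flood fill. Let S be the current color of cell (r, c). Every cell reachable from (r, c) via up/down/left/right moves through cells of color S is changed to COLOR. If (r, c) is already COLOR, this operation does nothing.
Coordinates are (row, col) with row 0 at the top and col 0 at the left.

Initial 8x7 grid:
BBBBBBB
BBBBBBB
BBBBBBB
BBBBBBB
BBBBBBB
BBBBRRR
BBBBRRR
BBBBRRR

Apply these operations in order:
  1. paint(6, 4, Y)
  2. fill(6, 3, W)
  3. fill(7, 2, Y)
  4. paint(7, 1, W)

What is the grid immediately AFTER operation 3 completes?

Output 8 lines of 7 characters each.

After op 1 paint(6,4,Y):
BBBBBBB
BBBBBBB
BBBBBBB
BBBBBBB
BBBBBBB
BBBBRRR
BBBBYRR
BBBBRRR
After op 2 fill(6,3,W) [47 cells changed]:
WWWWWWW
WWWWWWW
WWWWWWW
WWWWWWW
WWWWWWW
WWWWRRR
WWWWYRR
WWWWRRR
After op 3 fill(7,2,Y) [47 cells changed]:
YYYYYYY
YYYYYYY
YYYYYYY
YYYYYYY
YYYYYYY
YYYYRRR
YYYYYRR
YYYYRRR

Answer: YYYYYYY
YYYYYYY
YYYYYYY
YYYYYYY
YYYYYYY
YYYYRRR
YYYYYRR
YYYYRRR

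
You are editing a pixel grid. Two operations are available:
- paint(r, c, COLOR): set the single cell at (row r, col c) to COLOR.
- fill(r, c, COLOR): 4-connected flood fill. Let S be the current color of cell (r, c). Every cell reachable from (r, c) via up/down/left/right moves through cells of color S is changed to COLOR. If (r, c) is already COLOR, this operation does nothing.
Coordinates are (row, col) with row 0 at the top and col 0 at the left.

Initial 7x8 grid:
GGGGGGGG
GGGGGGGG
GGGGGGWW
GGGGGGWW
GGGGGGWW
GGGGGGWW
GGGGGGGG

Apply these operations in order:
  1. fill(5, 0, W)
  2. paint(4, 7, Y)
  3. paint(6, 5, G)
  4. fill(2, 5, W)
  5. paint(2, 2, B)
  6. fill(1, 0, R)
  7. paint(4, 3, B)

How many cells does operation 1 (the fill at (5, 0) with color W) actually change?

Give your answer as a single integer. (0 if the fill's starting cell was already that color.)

After op 1 fill(5,0,W) [48 cells changed]:
WWWWWWWW
WWWWWWWW
WWWWWWWW
WWWWWWWW
WWWWWWWW
WWWWWWWW
WWWWWWWW

Answer: 48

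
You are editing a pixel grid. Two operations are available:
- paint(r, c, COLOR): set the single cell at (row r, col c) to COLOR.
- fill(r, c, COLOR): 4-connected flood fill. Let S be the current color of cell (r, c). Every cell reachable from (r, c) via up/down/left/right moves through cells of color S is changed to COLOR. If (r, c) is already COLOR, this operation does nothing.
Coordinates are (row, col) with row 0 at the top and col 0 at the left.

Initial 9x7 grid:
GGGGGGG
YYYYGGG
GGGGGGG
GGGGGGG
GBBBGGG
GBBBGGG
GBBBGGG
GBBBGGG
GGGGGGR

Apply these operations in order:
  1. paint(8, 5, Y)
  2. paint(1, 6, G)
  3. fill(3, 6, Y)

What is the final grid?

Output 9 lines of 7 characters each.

After op 1 paint(8,5,Y):
GGGGGGG
YYYYGGG
GGGGGGG
GGGGGGG
GBBBGGG
GBBBGGG
GBBBGGG
GBBBGGG
GGGGGYR
After op 2 paint(1,6,G):
GGGGGGG
YYYYGGG
GGGGGGG
GGGGGGG
GBBBGGG
GBBBGGG
GBBBGGG
GBBBGGG
GGGGGYR
After op 3 fill(3,6,Y) [45 cells changed]:
YYYYYYY
YYYYYYY
YYYYYYY
YYYYYYY
YBBBYYY
YBBBYYY
YBBBYYY
YBBBYYY
YYYYYYR

Answer: YYYYYYY
YYYYYYY
YYYYYYY
YYYYYYY
YBBBYYY
YBBBYYY
YBBBYYY
YBBBYYY
YYYYYYR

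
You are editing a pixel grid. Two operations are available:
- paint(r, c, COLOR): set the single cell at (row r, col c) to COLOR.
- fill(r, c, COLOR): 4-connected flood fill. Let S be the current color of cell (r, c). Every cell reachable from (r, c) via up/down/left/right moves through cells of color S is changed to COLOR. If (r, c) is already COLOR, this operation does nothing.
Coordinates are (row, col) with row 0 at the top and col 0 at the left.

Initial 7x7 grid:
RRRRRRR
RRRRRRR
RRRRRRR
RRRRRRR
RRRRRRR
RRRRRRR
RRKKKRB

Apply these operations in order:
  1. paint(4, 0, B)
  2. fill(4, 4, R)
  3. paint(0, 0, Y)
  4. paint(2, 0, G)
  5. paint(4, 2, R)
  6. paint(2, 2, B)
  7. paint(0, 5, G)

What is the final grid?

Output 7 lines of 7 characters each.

Answer: YRRRRGR
RRRRRRR
GRBRRRR
RRRRRRR
BRRRRRR
RRRRRRR
RRKKKRB

Derivation:
After op 1 paint(4,0,B):
RRRRRRR
RRRRRRR
RRRRRRR
RRRRRRR
BRRRRRR
RRRRRRR
RRKKKRB
After op 2 fill(4,4,R) [0 cells changed]:
RRRRRRR
RRRRRRR
RRRRRRR
RRRRRRR
BRRRRRR
RRRRRRR
RRKKKRB
After op 3 paint(0,0,Y):
YRRRRRR
RRRRRRR
RRRRRRR
RRRRRRR
BRRRRRR
RRRRRRR
RRKKKRB
After op 4 paint(2,0,G):
YRRRRRR
RRRRRRR
GRRRRRR
RRRRRRR
BRRRRRR
RRRRRRR
RRKKKRB
After op 5 paint(4,2,R):
YRRRRRR
RRRRRRR
GRRRRRR
RRRRRRR
BRRRRRR
RRRRRRR
RRKKKRB
After op 6 paint(2,2,B):
YRRRRRR
RRRRRRR
GRBRRRR
RRRRRRR
BRRRRRR
RRRRRRR
RRKKKRB
After op 7 paint(0,5,G):
YRRRRGR
RRRRRRR
GRBRRRR
RRRRRRR
BRRRRRR
RRRRRRR
RRKKKRB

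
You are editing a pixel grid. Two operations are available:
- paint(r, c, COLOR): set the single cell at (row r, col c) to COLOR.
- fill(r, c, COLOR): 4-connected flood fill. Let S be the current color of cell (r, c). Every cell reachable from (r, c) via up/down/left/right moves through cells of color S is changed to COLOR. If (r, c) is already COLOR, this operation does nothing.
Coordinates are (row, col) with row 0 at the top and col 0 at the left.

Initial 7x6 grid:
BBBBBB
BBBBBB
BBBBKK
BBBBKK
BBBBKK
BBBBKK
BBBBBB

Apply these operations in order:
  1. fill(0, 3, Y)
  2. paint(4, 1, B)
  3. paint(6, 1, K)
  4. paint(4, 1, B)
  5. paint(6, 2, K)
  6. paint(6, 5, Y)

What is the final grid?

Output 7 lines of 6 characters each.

Answer: YYYYYY
YYYYYY
YYYYKK
YYYYKK
YBYYKK
YYYYKK
YKKYYY

Derivation:
After op 1 fill(0,3,Y) [34 cells changed]:
YYYYYY
YYYYYY
YYYYKK
YYYYKK
YYYYKK
YYYYKK
YYYYYY
After op 2 paint(4,1,B):
YYYYYY
YYYYYY
YYYYKK
YYYYKK
YBYYKK
YYYYKK
YYYYYY
After op 3 paint(6,1,K):
YYYYYY
YYYYYY
YYYYKK
YYYYKK
YBYYKK
YYYYKK
YKYYYY
After op 4 paint(4,1,B):
YYYYYY
YYYYYY
YYYYKK
YYYYKK
YBYYKK
YYYYKK
YKYYYY
After op 5 paint(6,2,K):
YYYYYY
YYYYYY
YYYYKK
YYYYKK
YBYYKK
YYYYKK
YKKYYY
After op 6 paint(6,5,Y):
YYYYYY
YYYYYY
YYYYKK
YYYYKK
YBYYKK
YYYYKK
YKKYYY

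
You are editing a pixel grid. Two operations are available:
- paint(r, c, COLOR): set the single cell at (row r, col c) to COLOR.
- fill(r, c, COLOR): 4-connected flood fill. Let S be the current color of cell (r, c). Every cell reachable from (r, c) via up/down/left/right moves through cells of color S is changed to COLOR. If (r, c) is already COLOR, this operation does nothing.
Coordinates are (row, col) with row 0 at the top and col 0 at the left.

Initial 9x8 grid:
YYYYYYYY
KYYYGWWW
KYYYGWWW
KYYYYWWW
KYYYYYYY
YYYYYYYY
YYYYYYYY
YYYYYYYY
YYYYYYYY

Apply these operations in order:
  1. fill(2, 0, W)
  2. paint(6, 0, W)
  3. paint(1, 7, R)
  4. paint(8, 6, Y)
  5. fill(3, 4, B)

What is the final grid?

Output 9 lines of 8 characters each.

After op 1 fill(2,0,W) [4 cells changed]:
YYYYYYYY
WYYYGWWW
WYYYGWWW
WYYYYWWW
WYYYYYYY
YYYYYYYY
YYYYYYYY
YYYYYYYY
YYYYYYYY
After op 2 paint(6,0,W):
YYYYYYYY
WYYYGWWW
WYYYGWWW
WYYYYWWW
WYYYYYYY
YYYYYYYY
WYYYYYYY
YYYYYYYY
YYYYYYYY
After op 3 paint(1,7,R):
YYYYYYYY
WYYYGWWR
WYYYGWWW
WYYYYWWW
WYYYYYYY
YYYYYYYY
WYYYYYYY
YYYYYYYY
YYYYYYYY
After op 4 paint(8,6,Y):
YYYYYYYY
WYYYGWWR
WYYYGWWW
WYYYYWWW
WYYYYYYY
YYYYYYYY
WYYYYYYY
YYYYYYYY
YYYYYYYY
After op 5 fill(3,4,B) [56 cells changed]:
BBBBBBBB
WBBBGWWR
WBBBGWWW
WBBBBWWW
WBBBBBBB
BBBBBBBB
WBBBBBBB
BBBBBBBB
BBBBBBBB

Answer: BBBBBBBB
WBBBGWWR
WBBBGWWW
WBBBBWWW
WBBBBBBB
BBBBBBBB
WBBBBBBB
BBBBBBBB
BBBBBBBB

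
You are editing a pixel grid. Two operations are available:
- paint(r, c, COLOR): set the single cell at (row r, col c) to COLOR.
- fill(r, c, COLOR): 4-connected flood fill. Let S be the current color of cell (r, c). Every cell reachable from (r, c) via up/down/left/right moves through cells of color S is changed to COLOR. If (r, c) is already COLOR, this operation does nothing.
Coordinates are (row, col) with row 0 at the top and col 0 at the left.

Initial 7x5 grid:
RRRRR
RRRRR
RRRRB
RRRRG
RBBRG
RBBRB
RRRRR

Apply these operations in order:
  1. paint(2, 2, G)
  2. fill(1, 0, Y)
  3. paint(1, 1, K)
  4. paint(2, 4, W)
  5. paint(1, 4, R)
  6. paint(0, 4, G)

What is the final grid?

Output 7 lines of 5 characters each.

Answer: YYYYG
YKYYR
YYGYW
YYYYG
YBBYG
YBBYB
YYYYY

Derivation:
After op 1 paint(2,2,G):
RRRRR
RRRRR
RRGRB
RRRRG
RBBRG
RBBRB
RRRRR
After op 2 fill(1,0,Y) [26 cells changed]:
YYYYY
YYYYY
YYGYB
YYYYG
YBBYG
YBBYB
YYYYY
After op 3 paint(1,1,K):
YYYYY
YKYYY
YYGYB
YYYYG
YBBYG
YBBYB
YYYYY
After op 4 paint(2,4,W):
YYYYY
YKYYY
YYGYW
YYYYG
YBBYG
YBBYB
YYYYY
After op 5 paint(1,4,R):
YYYYY
YKYYR
YYGYW
YYYYG
YBBYG
YBBYB
YYYYY
After op 6 paint(0,4,G):
YYYYG
YKYYR
YYGYW
YYYYG
YBBYG
YBBYB
YYYYY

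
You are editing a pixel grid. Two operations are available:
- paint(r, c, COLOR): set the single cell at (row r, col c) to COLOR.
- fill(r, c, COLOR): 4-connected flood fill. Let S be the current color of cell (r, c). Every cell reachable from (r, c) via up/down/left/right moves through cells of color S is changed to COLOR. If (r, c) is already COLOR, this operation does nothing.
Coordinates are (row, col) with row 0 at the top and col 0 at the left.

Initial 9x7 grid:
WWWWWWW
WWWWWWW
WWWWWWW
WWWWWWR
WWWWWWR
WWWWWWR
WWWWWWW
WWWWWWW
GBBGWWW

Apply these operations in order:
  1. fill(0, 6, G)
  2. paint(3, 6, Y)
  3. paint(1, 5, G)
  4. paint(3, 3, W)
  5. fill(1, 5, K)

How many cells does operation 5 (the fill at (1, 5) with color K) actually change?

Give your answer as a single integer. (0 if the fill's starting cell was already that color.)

Answer: 57

Derivation:
After op 1 fill(0,6,G) [56 cells changed]:
GGGGGGG
GGGGGGG
GGGGGGG
GGGGGGR
GGGGGGR
GGGGGGR
GGGGGGG
GGGGGGG
GBBGGGG
After op 2 paint(3,6,Y):
GGGGGGG
GGGGGGG
GGGGGGG
GGGGGGY
GGGGGGR
GGGGGGR
GGGGGGG
GGGGGGG
GBBGGGG
After op 3 paint(1,5,G):
GGGGGGG
GGGGGGG
GGGGGGG
GGGGGGY
GGGGGGR
GGGGGGR
GGGGGGG
GGGGGGG
GBBGGGG
After op 4 paint(3,3,W):
GGGGGGG
GGGGGGG
GGGGGGG
GGGWGGY
GGGGGGR
GGGGGGR
GGGGGGG
GGGGGGG
GBBGGGG
After op 5 fill(1,5,K) [57 cells changed]:
KKKKKKK
KKKKKKK
KKKKKKK
KKKWKKY
KKKKKKR
KKKKKKR
KKKKKKK
KKKKKKK
KBBKKKK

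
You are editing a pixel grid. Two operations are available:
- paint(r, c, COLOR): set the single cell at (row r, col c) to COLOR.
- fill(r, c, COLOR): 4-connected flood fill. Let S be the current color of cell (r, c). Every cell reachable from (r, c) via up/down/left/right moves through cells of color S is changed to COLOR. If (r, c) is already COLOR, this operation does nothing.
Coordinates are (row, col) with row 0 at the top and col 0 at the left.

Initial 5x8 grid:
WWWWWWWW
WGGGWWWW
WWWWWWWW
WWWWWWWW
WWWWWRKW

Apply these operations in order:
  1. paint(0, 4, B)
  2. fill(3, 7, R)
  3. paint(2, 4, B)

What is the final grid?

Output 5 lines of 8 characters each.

After op 1 paint(0,4,B):
WWWWBWWW
WGGGWWWW
WWWWWWWW
WWWWWWWW
WWWWWRKW
After op 2 fill(3,7,R) [34 cells changed]:
RRRRBRRR
RGGGRRRR
RRRRRRRR
RRRRRRRR
RRRRRRKR
After op 3 paint(2,4,B):
RRRRBRRR
RGGGRRRR
RRRRBRRR
RRRRRRRR
RRRRRRKR

Answer: RRRRBRRR
RGGGRRRR
RRRRBRRR
RRRRRRRR
RRRRRRKR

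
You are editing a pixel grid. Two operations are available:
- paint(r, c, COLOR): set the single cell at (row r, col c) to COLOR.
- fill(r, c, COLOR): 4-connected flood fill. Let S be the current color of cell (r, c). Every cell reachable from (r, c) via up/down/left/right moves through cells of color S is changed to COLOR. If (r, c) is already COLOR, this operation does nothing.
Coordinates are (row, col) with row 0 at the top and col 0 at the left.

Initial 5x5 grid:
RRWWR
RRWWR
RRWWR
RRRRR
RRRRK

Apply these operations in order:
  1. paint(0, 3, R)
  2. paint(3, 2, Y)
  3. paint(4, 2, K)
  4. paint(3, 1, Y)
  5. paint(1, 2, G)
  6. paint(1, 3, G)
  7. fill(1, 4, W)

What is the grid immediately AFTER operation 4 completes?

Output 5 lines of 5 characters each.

Answer: RRWRR
RRWWR
RRWWR
RYYRR
RRKRK

Derivation:
After op 1 paint(0,3,R):
RRWRR
RRWWR
RRWWR
RRRRR
RRRRK
After op 2 paint(3,2,Y):
RRWRR
RRWWR
RRWWR
RRYRR
RRRRK
After op 3 paint(4,2,K):
RRWRR
RRWWR
RRWWR
RRYRR
RRKRK
After op 4 paint(3,1,Y):
RRWRR
RRWWR
RRWWR
RYYRR
RRKRK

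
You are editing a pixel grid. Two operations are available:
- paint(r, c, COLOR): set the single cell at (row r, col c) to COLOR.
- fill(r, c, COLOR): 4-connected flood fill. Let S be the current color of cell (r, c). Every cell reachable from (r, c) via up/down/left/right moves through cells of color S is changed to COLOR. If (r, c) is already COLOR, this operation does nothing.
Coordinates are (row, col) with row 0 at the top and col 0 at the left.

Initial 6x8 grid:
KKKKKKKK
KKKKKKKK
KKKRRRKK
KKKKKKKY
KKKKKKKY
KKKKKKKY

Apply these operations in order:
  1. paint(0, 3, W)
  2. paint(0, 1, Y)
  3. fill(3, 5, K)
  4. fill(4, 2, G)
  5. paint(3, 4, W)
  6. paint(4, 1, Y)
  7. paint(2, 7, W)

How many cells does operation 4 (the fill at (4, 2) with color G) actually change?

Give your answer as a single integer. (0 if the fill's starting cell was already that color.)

Answer: 40

Derivation:
After op 1 paint(0,3,W):
KKKWKKKK
KKKKKKKK
KKKRRRKK
KKKKKKKY
KKKKKKKY
KKKKKKKY
After op 2 paint(0,1,Y):
KYKWKKKK
KKKKKKKK
KKKRRRKK
KKKKKKKY
KKKKKKKY
KKKKKKKY
After op 3 fill(3,5,K) [0 cells changed]:
KYKWKKKK
KKKKKKKK
KKKRRRKK
KKKKKKKY
KKKKKKKY
KKKKKKKY
After op 4 fill(4,2,G) [40 cells changed]:
GYGWGGGG
GGGGGGGG
GGGRRRGG
GGGGGGGY
GGGGGGGY
GGGGGGGY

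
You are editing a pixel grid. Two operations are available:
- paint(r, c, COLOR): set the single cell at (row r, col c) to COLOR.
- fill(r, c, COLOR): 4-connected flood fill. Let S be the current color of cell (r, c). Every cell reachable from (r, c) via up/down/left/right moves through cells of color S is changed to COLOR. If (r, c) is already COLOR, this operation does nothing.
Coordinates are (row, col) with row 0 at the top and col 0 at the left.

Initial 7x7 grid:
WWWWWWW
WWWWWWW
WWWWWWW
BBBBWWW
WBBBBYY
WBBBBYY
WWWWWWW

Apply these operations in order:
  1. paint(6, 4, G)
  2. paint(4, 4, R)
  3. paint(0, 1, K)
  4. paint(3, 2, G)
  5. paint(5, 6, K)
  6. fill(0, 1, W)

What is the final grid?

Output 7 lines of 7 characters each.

Answer: WWWWWWW
WWWWWWW
WWWWWWW
BBGBWWW
WBBBRYY
WBBBBYK
WWWWGWW

Derivation:
After op 1 paint(6,4,G):
WWWWWWW
WWWWWWW
WWWWWWW
BBBBWWW
WBBBBYY
WBBBBYY
WWWWGWW
After op 2 paint(4,4,R):
WWWWWWW
WWWWWWW
WWWWWWW
BBBBWWW
WBBBRYY
WBBBBYY
WWWWGWW
After op 3 paint(0,1,K):
WKWWWWW
WWWWWWW
WWWWWWW
BBBBWWW
WBBBRYY
WBBBBYY
WWWWGWW
After op 4 paint(3,2,G):
WKWWWWW
WWWWWWW
WWWWWWW
BBGBWWW
WBBBRYY
WBBBBYY
WWWWGWW
After op 5 paint(5,6,K):
WKWWWWW
WWWWWWW
WWWWWWW
BBGBWWW
WBBBRYY
WBBBBYK
WWWWGWW
After op 6 fill(0,1,W) [1 cells changed]:
WWWWWWW
WWWWWWW
WWWWWWW
BBGBWWW
WBBBRYY
WBBBBYK
WWWWGWW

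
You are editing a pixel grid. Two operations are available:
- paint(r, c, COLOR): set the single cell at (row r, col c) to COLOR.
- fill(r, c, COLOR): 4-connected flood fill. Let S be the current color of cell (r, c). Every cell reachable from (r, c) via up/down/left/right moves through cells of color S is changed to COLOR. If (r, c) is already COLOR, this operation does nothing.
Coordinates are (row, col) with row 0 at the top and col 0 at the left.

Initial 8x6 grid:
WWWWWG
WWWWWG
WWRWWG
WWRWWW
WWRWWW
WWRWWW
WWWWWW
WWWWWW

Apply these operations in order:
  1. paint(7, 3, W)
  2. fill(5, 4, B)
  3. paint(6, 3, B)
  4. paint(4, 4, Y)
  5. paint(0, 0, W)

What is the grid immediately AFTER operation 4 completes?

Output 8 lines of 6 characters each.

After op 1 paint(7,3,W):
WWWWWG
WWWWWG
WWRWWG
WWRWWW
WWRWWW
WWRWWW
WWWWWW
WWWWWW
After op 2 fill(5,4,B) [41 cells changed]:
BBBBBG
BBBBBG
BBRBBG
BBRBBB
BBRBBB
BBRBBB
BBBBBB
BBBBBB
After op 3 paint(6,3,B):
BBBBBG
BBBBBG
BBRBBG
BBRBBB
BBRBBB
BBRBBB
BBBBBB
BBBBBB
After op 4 paint(4,4,Y):
BBBBBG
BBBBBG
BBRBBG
BBRBBB
BBRBYB
BBRBBB
BBBBBB
BBBBBB

Answer: BBBBBG
BBBBBG
BBRBBG
BBRBBB
BBRBYB
BBRBBB
BBBBBB
BBBBBB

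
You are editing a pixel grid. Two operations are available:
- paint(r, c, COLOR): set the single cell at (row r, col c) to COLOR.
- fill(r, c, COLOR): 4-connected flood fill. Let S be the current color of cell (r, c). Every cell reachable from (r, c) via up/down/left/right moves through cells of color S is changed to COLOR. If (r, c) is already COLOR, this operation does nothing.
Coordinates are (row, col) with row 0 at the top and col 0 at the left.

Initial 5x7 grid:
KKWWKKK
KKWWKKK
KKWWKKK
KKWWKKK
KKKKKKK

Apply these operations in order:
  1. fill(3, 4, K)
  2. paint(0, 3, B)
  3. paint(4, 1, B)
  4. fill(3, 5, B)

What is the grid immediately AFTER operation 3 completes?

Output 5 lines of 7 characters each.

Answer: KKWBKKK
KKWWKKK
KKWWKKK
KKWWKKK
KBKKKKK

Derivation:
After op 1 fill(3,4,K) [0 cells changed]:
KKWWKKK
KKWWKKK
KKWWKKK
KKWWKKK
KKKKKKK
After op 2 paint(0,3,B):
KKWBKKK
KKWWKKK
KKWWKKK
KKWWKKK
KKKKKKK
After op 3 paint(4,1,B):
KKWBKKK
KKWWKKK
KKWWKKK
KKWWKKK
KBKKKKK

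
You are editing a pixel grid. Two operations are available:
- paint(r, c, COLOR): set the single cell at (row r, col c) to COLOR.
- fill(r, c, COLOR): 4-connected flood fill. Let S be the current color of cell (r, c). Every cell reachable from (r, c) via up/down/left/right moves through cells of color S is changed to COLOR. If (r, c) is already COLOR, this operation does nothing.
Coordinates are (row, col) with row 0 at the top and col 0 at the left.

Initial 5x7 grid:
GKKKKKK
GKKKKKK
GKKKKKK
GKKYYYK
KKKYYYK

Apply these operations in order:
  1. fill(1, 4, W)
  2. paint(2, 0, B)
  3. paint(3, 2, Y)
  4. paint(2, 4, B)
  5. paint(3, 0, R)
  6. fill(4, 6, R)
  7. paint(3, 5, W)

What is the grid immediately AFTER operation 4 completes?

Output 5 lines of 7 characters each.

Answer: GWWWWWW
GWWWWWW
BWWWBWW
GWYYYYW
WWWYYYW

Derivation:
After op 1 fill(1,4,W) [25 cells changed]:
GWWWWWW
GWWWWWW
GWWWWWW
GWWYYYW
WWWYYYW
After op 2 paint(2,0,B):
GWWWWWW
GWWWWWW
BWWWWWW
GWWYYYW
WWWYYYW
After op 3 paint(3,2,Y):
GWWWWWW
GWWWWWW
BWWWWWW
GWYYYYW
WWWYYYW
After op 4 paint(2,4,B):
GWWWWWW
GWWWWWW
BWWWBWW
GWYYYYW
WWWYYYW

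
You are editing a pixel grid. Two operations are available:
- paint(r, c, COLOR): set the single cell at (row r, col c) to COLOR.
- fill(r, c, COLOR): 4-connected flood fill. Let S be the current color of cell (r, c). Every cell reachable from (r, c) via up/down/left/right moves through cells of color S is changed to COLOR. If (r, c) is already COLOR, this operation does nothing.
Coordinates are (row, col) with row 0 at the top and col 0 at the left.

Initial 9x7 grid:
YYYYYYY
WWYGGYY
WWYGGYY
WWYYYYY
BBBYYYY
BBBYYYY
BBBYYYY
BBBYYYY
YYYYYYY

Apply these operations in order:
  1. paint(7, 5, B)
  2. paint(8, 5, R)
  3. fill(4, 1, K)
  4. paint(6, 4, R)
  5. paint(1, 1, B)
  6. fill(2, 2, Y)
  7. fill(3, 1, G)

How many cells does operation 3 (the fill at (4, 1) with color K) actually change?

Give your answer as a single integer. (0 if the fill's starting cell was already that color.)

After op 1 paint(7,5,B):
YYYYYYY
WWYGGYY
WWYGGYY
WWYYYYY
BBBYYYY
BBBYYYY
BBBYYYY
BBBYYBY
YYYYYYY
After op 2 paint(8,5,R):
YYYYYYY
WWYGGYY
WWYGGYY
WWYYYYY
BBBYYYY
BBBYYYY
BBBYYYY
BBBYYBY
YYYYYRY
After op 3 fill(4,1,K) [12 cells changed]:
YYYYYYY
WWYGGYY
WWYGGYY
WWYYYYY
KKKYYYY
KKKYYYY
KKKYYYY
KKKYYBY
YYYYYRY

Answer: 12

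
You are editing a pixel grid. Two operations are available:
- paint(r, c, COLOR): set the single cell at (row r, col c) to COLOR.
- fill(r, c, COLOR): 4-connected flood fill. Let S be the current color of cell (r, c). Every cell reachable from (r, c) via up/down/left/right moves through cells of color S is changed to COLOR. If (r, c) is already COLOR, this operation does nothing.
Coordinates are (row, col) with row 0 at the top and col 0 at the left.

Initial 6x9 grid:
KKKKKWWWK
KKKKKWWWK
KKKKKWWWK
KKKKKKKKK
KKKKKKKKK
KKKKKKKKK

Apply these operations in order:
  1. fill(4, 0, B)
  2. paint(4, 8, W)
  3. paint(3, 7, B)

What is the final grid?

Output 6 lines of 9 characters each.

After op 1 fill(4,0,B) [45 cells changed]:
BBBBBWWWB
BBBBBWWWB
BBBBBWWWB
BBBBBBBBB
BBBBBBBBB
BBBBBBBBB
After op 2 paint(4,8,W):
BBBBBWWWB
BBBBBWWWB
BBBBBWWWB
BBBBBBBBB
BBBBBBBBW
BBBBBBBBB
After op 3 paint(3,7,B):
BBBBBWWWB
BBBBBWWWB
BBBBBWWWB
BBBBBBBBB
BBBBBBBBW
BBBBBBBBB

Answer: BBBBBWWWB
BBBBBWWWB
BBBBBWWWB
BBBBBBBBB
BBBBBBBBW
BBBBBBBBB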